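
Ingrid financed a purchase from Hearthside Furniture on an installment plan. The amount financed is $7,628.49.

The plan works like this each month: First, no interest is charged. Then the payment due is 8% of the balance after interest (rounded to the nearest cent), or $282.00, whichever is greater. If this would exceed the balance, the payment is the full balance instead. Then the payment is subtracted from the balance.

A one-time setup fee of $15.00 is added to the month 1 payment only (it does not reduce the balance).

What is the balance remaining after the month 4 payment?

Month 1: opening $7,628.49; payment $610.28 (+ $15.00 fee); balance $7,018.21
Month 2: opening $7,018.21; payment $561.46; balance $6,456.75
Month 3: opening $6,456.75; payment $516.54; balance $5,940.21
Month 4: opening $5,940.21; payment $475.22; balance $5,464.99

$5,464.99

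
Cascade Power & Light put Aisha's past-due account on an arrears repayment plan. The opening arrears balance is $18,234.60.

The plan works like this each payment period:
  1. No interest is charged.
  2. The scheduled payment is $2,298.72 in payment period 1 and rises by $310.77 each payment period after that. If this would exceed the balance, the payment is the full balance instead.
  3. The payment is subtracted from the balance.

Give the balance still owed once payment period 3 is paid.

Payment period 1: opening $18,234.60; payment $2,298.72; balance $15,935.88
Payment period 2: opening $15,935.88; payment $2,609.49; balance $13,326.39
Payment period 3: opening $13,326.39; payment $2,920.26; balance $10,406.13

$10,406.13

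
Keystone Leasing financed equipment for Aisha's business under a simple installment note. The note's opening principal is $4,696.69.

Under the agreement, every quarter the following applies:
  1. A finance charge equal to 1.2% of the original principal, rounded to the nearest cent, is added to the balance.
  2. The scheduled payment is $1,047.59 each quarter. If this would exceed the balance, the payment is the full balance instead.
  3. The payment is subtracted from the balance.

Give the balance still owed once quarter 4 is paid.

Quarter 1: opening $4,696.69; interest $56.36 → $4,753.05; payment $1,047.59; balance $3,705.46
Quarter 2: opening $3,705.46; interest $56.36 → $3,761.82; payment $1,047.59; balance $2,714.23
Quarter 3: opening $2,714.23; interest $56.36 → $2,770.59; payment $1,047.59; balance $1,723.00
Quarter 4: opening $1,723.00; interest $56.36 → $1,779.36; payment $1,047.59; balance $731.77

$731.77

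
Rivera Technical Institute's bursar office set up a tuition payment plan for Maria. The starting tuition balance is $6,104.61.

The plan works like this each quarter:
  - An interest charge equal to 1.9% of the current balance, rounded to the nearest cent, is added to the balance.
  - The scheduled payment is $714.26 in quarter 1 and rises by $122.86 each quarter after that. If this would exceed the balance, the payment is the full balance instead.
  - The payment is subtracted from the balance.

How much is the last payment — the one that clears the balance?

Quarter 1: opening $6,104.61; interest $115.99 → $6,220.60; payment $714.26; balance $5,506.34
Quarter 2: opening $5,506.34; interest $104.62 → $5,610.96; payment $837.12; balance $4,773.84
Quarter 3: opening $4,773.84; interest $90.70 → $4,864.54; payment $959.98; balance $3,904.56
Quarter 4: opening $3,904.56; interest $74.19 → $3,978.75; payment $1,082.84; balance $2,895.91
Quarter 5: opening $2,895.91; interest $55.02 → $2,950.93; payment $1,205.70; balance $1,745.23
Quarter 6: opening $1,745.23; interest $33.16 → $1,778.39; payment $1,328.56; balance $449.83
Quarter 7: opening $449.83; interest $8.55 → $458.38; payment $458.38; balance $0.00

$458.38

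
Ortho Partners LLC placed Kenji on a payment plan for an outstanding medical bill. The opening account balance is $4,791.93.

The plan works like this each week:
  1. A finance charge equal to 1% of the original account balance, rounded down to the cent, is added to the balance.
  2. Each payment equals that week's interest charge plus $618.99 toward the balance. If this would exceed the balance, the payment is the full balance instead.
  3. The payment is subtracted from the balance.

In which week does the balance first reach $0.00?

Week 1: $4,791.93 +$47.91 interest = $4,839.84; pay $666.90 → $4,172.94
Week 2: $4,172.94 +$47.91 interest = $4,220.85; pay $666.90 → $3,553.95
Week 3: $3,553.95 +$47.91 interest = $3,601.86; pay $666.90 → $2,934.96
Week 4: $2,934.96 +$47.91 interest = $2,982.87; pay $666.90 → $2,315.97
Week 5: $2,315.97 +$47.91 interest = $2,363.88; pay $666.90 → $1,696.98
Week 6: $1,696.98 +$47.91 interest = $1,744.89; pay $666.90 → $1,077.99
Week 7: $1,077.99 +$47.91 interest = $1,125.90; pay $666.90 → $459.00
Week 8: $459.00 +$47.91 interest = $506.91; pay $506.91 → $0.00
Balance reaches $0.00 in week 8.

8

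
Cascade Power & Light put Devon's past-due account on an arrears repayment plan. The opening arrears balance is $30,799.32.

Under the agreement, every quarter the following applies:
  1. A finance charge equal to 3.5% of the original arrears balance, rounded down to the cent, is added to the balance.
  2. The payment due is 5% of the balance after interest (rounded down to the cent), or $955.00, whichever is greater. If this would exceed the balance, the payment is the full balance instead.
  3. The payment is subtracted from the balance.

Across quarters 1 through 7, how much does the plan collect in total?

$10,658.30

Quarter 1: $30,799.32 +$1,077.97 interest = $31,877.29; pay $1,593.86 → $30,283.43
Quarter 2: $30,283.43 +$1,077.97 interest = $31,361.40; pay $1,568.07 → $29,793.33
Quarter 3: $29,793.33 +$1,077.97 interest = $30,871.30; pay $1,543.56 → $29,327.74
Quarter 4: $29,327.74 +$1,077.97 interest = $30,405.71; pay $1,520.28 → $28,885.43
Quarter 5: $28,885.43 +$1,077.97 interest = $29,963.40; pay $1,498.17 → $28,465.23
Quarter 6: $28,465.23 +$1,077.97 interest = $29,543.20; pay $1,477.16 → $28,066.04
Quarter 7: $28,066.04 +$1,077.97 interest = $29,144.01; pay $1,457.20 → $27,686.81
Total paid: $10,658.30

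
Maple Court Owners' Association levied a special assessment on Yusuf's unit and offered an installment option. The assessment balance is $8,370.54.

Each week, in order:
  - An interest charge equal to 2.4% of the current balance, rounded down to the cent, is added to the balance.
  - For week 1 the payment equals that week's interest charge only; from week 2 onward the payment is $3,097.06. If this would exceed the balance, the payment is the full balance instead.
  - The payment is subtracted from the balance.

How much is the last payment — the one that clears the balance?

# | Opening | Interest | Payment | End bal
1 | $8,370.54 | $200.89 | $200.89 | $8,370.54
2 | $8,370.54 | $200.89 | $3,097.06 | $5,474.37
3 | $5,474.37 | $131.38 | $3,097.06 | $2,508.69
4 | $2,508.69 | $60.20 | $2,568.89 | $0.00

$2,568.89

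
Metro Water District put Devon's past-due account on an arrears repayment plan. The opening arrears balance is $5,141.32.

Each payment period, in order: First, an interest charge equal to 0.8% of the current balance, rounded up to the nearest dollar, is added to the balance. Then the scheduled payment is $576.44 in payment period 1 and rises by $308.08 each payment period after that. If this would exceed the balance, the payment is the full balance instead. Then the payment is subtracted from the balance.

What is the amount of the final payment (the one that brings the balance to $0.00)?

Payment period 1: $5,141.32 +$42.00 interest = $5,183.32; pay $576.44 → $4,606.88
Payment period 2: $4,606.88 +$37.00 interest = $4,643.88; pay $884.52 → $3,759.36
Payment period 3: $3,759.36 +$31.00 interest = $3,790.36; pay $1,192.60 → $2,597.76
Payment period 4: $2,597.76 +$21.00 interest = $2,618.76; pay $1,500.68 → $1,118.08
Payment period 5: $1,118.08 +$9.00 interest = $1,127.08; pay $1,127.08 → $0.00

$1,127.08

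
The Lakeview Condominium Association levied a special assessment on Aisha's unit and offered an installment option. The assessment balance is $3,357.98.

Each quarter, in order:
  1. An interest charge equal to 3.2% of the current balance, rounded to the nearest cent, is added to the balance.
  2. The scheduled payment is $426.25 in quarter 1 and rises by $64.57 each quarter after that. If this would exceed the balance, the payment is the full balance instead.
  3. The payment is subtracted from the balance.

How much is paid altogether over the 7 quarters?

Quarter 1: $3,357.98 +$107.46 interest = $3,465.44; pay $426.25 → $3,039.19
Quarter 2: $3,039.19 +$97.25 interest = $3,136.44; pay $490.82 → $2,645.62
Quarter 3: $2,645.62 +$84.66 interest = $2,730.28; pay $555.39 → $2,174.89
Quarter 4: $2,174.89 +$69.60 interest = $2,244.49; pay $619.96 → $1,624.53
Quarter 5: $1,624.53 +$51.98 interest = $1,676.51; pay $684.53 → $991.98
Quarter 6: $991.98 +$31.74 interest = $1,023.72; pay $749.10 → $274.62
Quarter 7: $274.62 +$8.79 interest = $283.41; pay $283.41 → $0.00
Total paid: $3,809.46

$3,809.46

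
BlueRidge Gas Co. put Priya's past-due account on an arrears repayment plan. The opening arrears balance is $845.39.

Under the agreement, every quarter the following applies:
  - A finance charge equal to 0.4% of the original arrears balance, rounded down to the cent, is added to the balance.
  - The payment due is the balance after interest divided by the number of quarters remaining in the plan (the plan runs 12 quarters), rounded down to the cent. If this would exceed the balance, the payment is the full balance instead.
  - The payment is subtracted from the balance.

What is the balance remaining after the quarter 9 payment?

# | Opening | Interest | Payment | End bal
1 | $845.39 | $3.38 | $70.73 | $778.04
2 | $778.04 | $3.38 | $71.03 | $710.39
3 | $710.39 | $3.38 | $71.37 | $642.40
4 | $642.40 | $3.38 | $71.75 | $574.03
5 | $574.03 | $3.38 | $72.17 | $505.24
6 | $505.24 | $3.38 | $72.66 | $435.96
7 | $435.96 | $3.38 | $73.22 | $366.12
8 | $366.12 | $3.38 | $73.90 | $295.60
9 | $295.60 | $3.38 | $74.74 | $224.24

$224.24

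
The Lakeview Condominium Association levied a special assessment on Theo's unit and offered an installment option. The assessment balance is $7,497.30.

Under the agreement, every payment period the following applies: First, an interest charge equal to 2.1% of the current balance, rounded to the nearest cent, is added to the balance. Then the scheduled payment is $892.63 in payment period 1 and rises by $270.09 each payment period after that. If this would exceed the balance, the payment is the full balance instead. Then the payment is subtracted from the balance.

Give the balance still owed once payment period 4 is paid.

# | Opening | Interest | Payment | End bal
1 | $7,497.30 | $157.44 | $892.63 | $6,762.11
2 | $6,762.11 | $142.00 | $1,162.72 | $5,741.39
3 | $5,741.39 | $120.57 | $1,432.81 | $4,429.15
4 | $4,429.15 | $93.01 | $1,702.90 | $2,819.26

$2,819.26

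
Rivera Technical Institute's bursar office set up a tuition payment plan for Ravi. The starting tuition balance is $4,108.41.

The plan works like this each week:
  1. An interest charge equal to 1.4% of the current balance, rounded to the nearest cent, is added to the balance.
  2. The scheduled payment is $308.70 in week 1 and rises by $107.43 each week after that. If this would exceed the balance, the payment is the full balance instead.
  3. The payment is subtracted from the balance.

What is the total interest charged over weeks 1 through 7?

Week 1: $4,108.41 +$57.52 interest = $4,165.93; pay $308.70 → $3,857.23
Week 2: $3,857.23 +$54.00 interest = $3,911.23; pay $416.13 → $3,495.10
Week 3: $3,495.10 +$48.93 interest = $3,544.03; pay $523.56 → $3,020.47
Week 4: $3,020.47 +$42.29 interest = $3,062.76; pay $630.99 → $2,431.77
Week 5: $2,431.77 +$34.04 interest = $2,465.81; pay $738.42 → $1,727.39
Week 6: $1,727.39 +$24.18 interest = $1,751.57; pay $845.85 → $905.72
Week 7: $905.72 +$12.68 interest = $918.40; pay $918.40 → $0.00
Total interest: $57.52 + $54.00 + $48.93 + $42.29 + $34.04 + $24.18 + $12.68 = $273.64

$273.64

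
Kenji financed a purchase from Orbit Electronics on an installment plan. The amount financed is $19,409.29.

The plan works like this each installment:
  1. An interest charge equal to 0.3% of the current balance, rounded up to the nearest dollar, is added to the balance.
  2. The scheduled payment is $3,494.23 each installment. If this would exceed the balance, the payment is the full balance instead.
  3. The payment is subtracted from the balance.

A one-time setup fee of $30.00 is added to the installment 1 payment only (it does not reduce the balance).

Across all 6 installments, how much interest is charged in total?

# | Opening | Interest | Payment | Fee | End bal
1 | $19,409.29 | $59.00 | $3,494.23 | $30.00 | $15,974.06
2 | $15,974.06 | $48.00 | $3,494.23 | — | $12,527.83
3 | $12,527.83 | $38.00 | $3,494.23 | — | $9,071.60
4 | $9,071.60 | $28.00 | $3,494.23 | — | $5,605.37
5 | $5,605.37 | $17.00 | $3,494.23 | — | $2,128.14
6 | $2,128.14 | $7.00 | $2,135.14 | — | $0.00
Total interest: $59.00 + $48.00 + $38.00 + $28.00 + $17.00 + $7.00 = $197.00

$197.00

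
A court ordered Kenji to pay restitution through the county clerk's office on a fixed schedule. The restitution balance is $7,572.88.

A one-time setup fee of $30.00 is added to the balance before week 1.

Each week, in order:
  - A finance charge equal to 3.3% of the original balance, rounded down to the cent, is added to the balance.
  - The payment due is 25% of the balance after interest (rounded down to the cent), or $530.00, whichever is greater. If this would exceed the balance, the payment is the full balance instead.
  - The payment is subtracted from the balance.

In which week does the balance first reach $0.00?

Week 1: opening $7,602.88; interest $249.90 → $7,852.78; payment $1,963.19; balance $5,889.59
Week 2: opening $5,889.59; interest $249.90 → $6,139.49; payment $1,534.87; balance $4,604.62
Week 3: opening $4,604.62; interest $249.90 → $4,854.52; payment $1,213.63; balance $3,640.89
Week 4: opening $3,640.89; interest $249.90 → $3,890.79; payment $972.69; balance $2,918.10
Week 5: opening $2,918.10; interest $249.90 → $3,168.00; payment $792.00; balance $2,376.00
Week 6: opening $2,376.00; interest $249.90 → $2,625.90; payment $656.47; balance $1,969.43
Week 7: opening $1,969.43; interest $249.90 → $2,219.33; payment $554.83; balance $1,664.50
Week 8: opening $1,664.50; interest $249.90 → $1,914.40; payment $530.00; balance $1,384.40
Week 9: opening $1,384.40; interest $249.90 → $1,634.30; payment $530.00; balance $1,104.30
Week 10: opening $1,104.30; interest $249.90 → $1,354.20; payment $530.00; balance $824.20
Week 11: opening $824.20; interest $249.90 → $1,074.10; payment $530.00; balance $544.10
Week 12: opening $544.10; interest $249.90 → $794.00; payment $530.00; balance $264.00
Week 13: opening $264.00; interest $249.90 → $513.90; payment $513.90; balance $0.00
Balance reaches $0.00 in week 13.

13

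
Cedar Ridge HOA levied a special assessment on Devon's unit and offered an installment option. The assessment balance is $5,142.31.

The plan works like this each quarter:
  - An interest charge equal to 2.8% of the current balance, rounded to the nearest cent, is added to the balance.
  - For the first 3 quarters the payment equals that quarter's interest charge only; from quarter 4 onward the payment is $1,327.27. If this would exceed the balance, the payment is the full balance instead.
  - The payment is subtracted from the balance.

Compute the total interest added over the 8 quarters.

$811.13

Quarter 1: opening $5,142.31; interest $143.98 → $5,286.29; payment $143.98; balance $5,142.31
Quarter 2: opening $5,142.31; interest $143.98 → $5,286.29; payment $143.98; balance $5,142.31
Quarter 3: opening $5,142.31; interest $143.98 → $5,286.29; payment $143.98; balance $5,142.31
Quarter 4: opening $5,142.31; interest $143.98 → $5,286.29; payment $1,327.27; balance $3,959.02
Quarter 5: opening $3,959.02; interest $110.85 → $4,069.87; payment $1,327.27; balance $2,742.60
Quarter 6: opening $2,742.60; interest $76.79 → $2,819.39; payment $1,327.27; balance $1,492.12
Quarter 7: opening $1,492.12; interest $41.78 → $1,533.90; payment $1,327.27; balance $206.63
Quarter 8: opening $206.63; interest $5.79 → $212.42; payment $212.42; balance $0.00
Total interest: $143.98 + $143.98 + $143.98 + $143.98 + $110.85 + $76.79 + $41.78 + $5.79 = $811.13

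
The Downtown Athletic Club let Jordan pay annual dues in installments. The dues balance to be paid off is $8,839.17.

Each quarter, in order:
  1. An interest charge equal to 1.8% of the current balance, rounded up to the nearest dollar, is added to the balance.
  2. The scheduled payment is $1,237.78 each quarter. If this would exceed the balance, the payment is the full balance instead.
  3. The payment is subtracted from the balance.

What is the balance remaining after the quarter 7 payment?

Quarter 1: opening $8,839.17; interest $160.00 → $8,999.17; payment $1,237.78; balance $7,761.39
Quarter 2: opening $7,761.39; interest $140.00 → $7,901.39; payment $1,237.78; balance $6,663.61
Quarter 3: opening $6,663.61; interest $120.00 → $6,783.61; payment $1,237.78; balance $5,545.83
Quarter 4: opening $5,545.83; interest $100.00 → $5,645.83; payment $1,237.78; balance $4,408.05
Quarter 5: opening $4,408.05; interest $80.00 → $4,488.05; payment $1,237.78; balance $3,250.27
Quarter 6: opening $3,250.27; interest $59.00 → $3,309.27; payment $1,237.78; balance $2,071.49
Quarter 7: opening $2,071.49; interest $38.00 → $2,109.49; payment $1,237.78; balance $871.71

$871.71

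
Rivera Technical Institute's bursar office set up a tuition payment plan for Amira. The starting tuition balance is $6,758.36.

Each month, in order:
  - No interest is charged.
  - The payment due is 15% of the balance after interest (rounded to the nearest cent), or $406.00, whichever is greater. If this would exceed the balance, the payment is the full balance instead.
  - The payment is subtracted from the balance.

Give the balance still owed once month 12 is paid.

Month 1: $6,758.36 − $1,013.75 → $5,744.61
Month 2: $5,744.61 − $861.69 → $4,882.92
Month 3: $4,882.92 − $732.44 → $4,150.48
Month 4: $4,150.48 − $622.57 → $3,527.91
Month 5: $3,527.91 − $529.19 → $2,998.72
Month 6: $2,998.72 − $449.81 → $2,548.91
Month 7: $2,548.91 − $406.00 → $2,142.91
Month 8: $2,142.91 − $406.00 → $1,736.91
Month 9: $1,736.91 − $406.00 → $1,330.91
Month 10: $1,330.91 − $406.00 → $924.91
Month 11: $924.91 − $406.00 → $518.91
Month 12: $518.91 − $406.00 → $112.91

$112.91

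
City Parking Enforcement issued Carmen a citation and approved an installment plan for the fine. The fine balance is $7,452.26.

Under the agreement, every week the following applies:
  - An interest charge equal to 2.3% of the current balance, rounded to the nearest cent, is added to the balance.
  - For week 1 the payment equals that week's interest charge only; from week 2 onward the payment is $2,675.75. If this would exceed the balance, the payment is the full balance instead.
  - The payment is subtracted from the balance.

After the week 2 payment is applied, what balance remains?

$4,947.91

Week 1: $7,452.26 +$171.40 interest = $7,623.66; pay $171.40 → $7,452.26
Week 2: $7,452.26 +$171.40 interest = $7,623.66; pay $2,675.75 → $4,947.91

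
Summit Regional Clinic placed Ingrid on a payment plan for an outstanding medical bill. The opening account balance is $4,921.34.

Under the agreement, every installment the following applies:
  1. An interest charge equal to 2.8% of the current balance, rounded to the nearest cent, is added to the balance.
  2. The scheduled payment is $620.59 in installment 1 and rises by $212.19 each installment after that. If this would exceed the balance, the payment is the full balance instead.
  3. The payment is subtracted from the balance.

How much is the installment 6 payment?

Installment 1: opening $4,921.34; interest $137.80 → $5,059.14; payment $620.59; balance $4,438.55
Installment 2: opening $4,438.55; interest $124.28 → $4,562.83; payment $832.78; balance $3,730.05
Installment 3: opening $3,730.05; interest $104.44 → $3,834.49; payment $1,044.97; balance $2,789.52
Installment 4: opening $2,789.52; interest $78.11 → $2,867.63; payment $1,257.16; balance $1,610.47
Installment 5: opening $1,610.47; interest $45.09 → $1,655.56; payment $1,469.35; balance $186.21
Installment 6: opening $186.21; interest $5.21 → $191.42; payment $191.42; balance $0.00

$191.42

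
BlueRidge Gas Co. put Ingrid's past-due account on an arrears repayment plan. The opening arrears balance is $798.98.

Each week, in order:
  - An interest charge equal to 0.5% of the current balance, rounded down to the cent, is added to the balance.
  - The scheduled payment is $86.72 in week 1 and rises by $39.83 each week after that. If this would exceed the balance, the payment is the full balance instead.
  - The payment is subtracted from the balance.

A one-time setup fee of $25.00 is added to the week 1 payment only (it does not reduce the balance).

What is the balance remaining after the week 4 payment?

$225.79

Week 1: opening $798.98; interest $3.99 → $802.97; payment $86.72 (+ $25.00 fee); balance $716.25
Week 2: opening $716.25; interest $3.58 → $719.83; payment $126.55; balance $593.28
Week 3: opening $593.28; interest $2.96 → $596.24; payment $166.38; balance $429.86
Week 4: opening $429.86; interest $2.14 → $432.00; payment $206.21; balance $225.79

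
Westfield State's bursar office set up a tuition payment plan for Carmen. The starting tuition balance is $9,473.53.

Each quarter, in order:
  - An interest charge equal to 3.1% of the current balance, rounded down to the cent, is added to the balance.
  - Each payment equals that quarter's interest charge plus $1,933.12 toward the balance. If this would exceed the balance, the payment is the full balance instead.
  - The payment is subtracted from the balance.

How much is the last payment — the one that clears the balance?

Quarter 1: $9,473.53 +$293.67 interest = $9,767.20; pay $2,226.79 → $7,540.41
Quarter 2: $7,540.41 +$233.75 interest = $7,774.16; pay $2,166.87 → $5,607.29
Quarter 3: $5,607.29 +$173.82 interest = $5,781.11; pay $2,106.94 → $3,674.17
Quarter 4: $3,674.17 +$113.89 interest = $3,788.06; pay $2,047.01 → $1,741.05
Quarter 5: $1,741.05 +$53.97 interest = $1,795.02; pay $1,795.02 → $0.00

$1,795.02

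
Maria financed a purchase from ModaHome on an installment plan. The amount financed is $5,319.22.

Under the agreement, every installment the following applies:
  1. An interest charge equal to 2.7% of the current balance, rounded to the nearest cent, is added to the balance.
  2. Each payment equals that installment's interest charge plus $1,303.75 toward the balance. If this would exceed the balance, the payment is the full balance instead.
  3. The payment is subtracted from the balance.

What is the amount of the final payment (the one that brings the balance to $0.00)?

$107.03

Installment 1: $5,319.22 +$143.62 interest = $5,462.84; pay $1,447.37 → $4,015.47
Installment 2: $4,015.47 +$108.42 interest = $4,123.89; pay $1,412.17 → $2,711.72
Installment 3: $2,711.72 +$73.22 interest = $2,784.94; pay $1,376.97 → $1,407.97
Installment 4: $1,407.97 +$38.02 interest = $1,445.99; pay $1,341.77 → $104.22
Installment 5: $104.22 +$2.81 interest = $107.03; pay $107.03 → $0.00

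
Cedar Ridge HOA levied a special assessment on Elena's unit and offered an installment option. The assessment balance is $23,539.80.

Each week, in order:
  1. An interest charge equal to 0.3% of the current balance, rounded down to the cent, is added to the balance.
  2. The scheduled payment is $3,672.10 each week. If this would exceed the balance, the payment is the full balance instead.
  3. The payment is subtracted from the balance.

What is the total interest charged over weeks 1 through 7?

$266.26

Week 1: opening $23,539.80; interest $70.61 → $23,610.41; payment $3,672.10; balance $19,938.31
Week 2: opening $19,938.31; interest $59.81 → $19,998.12; payment $3,672.10; balance $16,326.02
Week 3: opening $16,326.02; interest $48.97 → $16,374.99; payment $3,672.10; balance $12,702.89
Week 4: opening $12,702.89; interest $38.10 → $12,740.99; payment $3,672.10; balance $9,068.89
Week 5: opening $9,068.89; interest $27.20 → $9,096.09; payment $3,672.10; balance $5,423.99
Week 6: opening $5,423.99; interest $16.27 → $5,440.26; payment $3,672.10; balance $1,768.16
Week 7: opening $1,768.16; interest $5.30 → $1,773.46; payment $1,773.46; balance $0.00
Total interest: $70.61 + $59.81 + $48.97 + $38.10 + $27.20 + $16.27 + $5.30 = $266.26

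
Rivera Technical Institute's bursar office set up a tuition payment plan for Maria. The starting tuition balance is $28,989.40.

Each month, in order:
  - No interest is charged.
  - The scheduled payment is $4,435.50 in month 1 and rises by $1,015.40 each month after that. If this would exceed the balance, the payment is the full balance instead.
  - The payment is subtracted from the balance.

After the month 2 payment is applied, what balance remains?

Month 1: opening $28,989.40; payment $4,435.50; balance $24,553.90
Month 2: opening $24,553.90; payment $5,450.90; balance $19,103.00

$19,103.00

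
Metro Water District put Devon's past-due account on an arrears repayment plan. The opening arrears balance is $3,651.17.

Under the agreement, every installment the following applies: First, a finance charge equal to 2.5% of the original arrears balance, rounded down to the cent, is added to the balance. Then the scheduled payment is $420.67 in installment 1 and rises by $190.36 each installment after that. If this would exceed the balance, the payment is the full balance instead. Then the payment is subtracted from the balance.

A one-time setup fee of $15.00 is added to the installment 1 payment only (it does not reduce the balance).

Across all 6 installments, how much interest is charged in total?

$547.62

Installment 1: $3,651.17 +$91.27 interest = $3,742.44; pay $420.67 (+ $15.00 fee) → $3,321.77
Installment 2: $3,321.77 +$91.27 interest = $3,413.04; pay $611.03 → $2,802.01
Installment 3: $2,802.01 +$91.27 interest = $2,893.28; pay $801.39 → $2,091.89
Installment 4: $2,091.89 +$91.27 interest = $2,183.16; pay $991.75 → $1,191.41
Installment 5: $1,191.41 +$91.27 interest = $1,282.68; pay $1,182.11 → $100.57
Installment 6: $100.57 +$91.27 interest = $191.84; pay $191.84 → $0.00
Total interest: $91.27 + $91.27 + $91.27 + $91.27 + $91.27 + $91.27 = $547.62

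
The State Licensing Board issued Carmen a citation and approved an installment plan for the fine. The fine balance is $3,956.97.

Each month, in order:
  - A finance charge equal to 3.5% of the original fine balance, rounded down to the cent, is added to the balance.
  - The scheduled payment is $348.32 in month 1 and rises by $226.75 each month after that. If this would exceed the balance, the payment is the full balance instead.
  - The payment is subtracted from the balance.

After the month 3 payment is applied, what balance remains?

Month 1: $3,956.97 +$138.49 interest = $4,095.46; pay $348.32 → $3,747.14
Month 2: $3,747.14 +$138.49 interest = $3,885.63; pay $575.07 → $3,310.56
Month 3: $3,310.56 +$138.49 interest = $3,449.05; pay $801.82 → $2,647.23

$2,647.23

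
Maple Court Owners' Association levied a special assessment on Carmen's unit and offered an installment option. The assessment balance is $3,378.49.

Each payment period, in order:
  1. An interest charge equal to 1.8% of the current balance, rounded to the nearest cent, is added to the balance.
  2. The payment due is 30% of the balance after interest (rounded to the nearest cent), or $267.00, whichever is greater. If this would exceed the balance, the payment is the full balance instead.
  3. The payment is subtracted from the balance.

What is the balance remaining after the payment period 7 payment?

# | Opening | Interest | Payment | End bal
1 | $3,378.49 | $60.81 | $1,031.79 | $2,407.51
2 | $2,407.51 | $43.34 | $735.26 | $1,715.59
3 | $1,715.59 | $30.88 | $523.94 | $1,222.53
4 | $1,222.53 | $22.01 | $373.36 | $871.18
5 | $871.18 | $15.68 | $267.00 | $619.86
6 | $619.86 | $11.16 | $267.00 | $364.02
7 | $364.02 | $6.55 | $267.00 | $103.57

$103.57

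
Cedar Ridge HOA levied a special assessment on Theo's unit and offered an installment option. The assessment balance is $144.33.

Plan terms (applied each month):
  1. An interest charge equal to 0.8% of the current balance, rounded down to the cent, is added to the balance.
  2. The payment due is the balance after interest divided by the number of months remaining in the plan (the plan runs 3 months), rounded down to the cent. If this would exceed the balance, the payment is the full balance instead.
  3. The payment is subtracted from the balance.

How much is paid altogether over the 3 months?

$146.64

Month 1: $144.33 +$1.15 interest = $145.48; pay $48.49 → $96.99
Month 2: $96.99 +$0.77 interest = $97.76; pay $48.88 → $48.88
Month 3: $48.88 +$0.39 interest = $49.27; pay $49.27 → $0.00
Total paid: $146.64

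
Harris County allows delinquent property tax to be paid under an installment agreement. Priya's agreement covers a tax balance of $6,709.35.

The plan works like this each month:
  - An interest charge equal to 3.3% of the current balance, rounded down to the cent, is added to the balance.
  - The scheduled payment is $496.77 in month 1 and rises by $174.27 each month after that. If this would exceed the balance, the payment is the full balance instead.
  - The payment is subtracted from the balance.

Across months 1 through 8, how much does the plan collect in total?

Month 1: opening $6,709.35; interest $221.40 → $6,930.75; payment $496.77; balance $6,433.98
Month 2: opening $6,433.98; interest $212.32 → $6,646.30; payment $671.04; balance $5,975.26
Month 3: opening $5,975.26; interest $197.18 → $6,172.44; payment $845.31; balance $5,327.13
Month 4: opening $5,327.13; interest $175.79 → $5,502.92; payment $1,019.58; balance $4,483.34
Month 5: opening $4,483.34; interest $147.95 → $4,631.29; payment $1,193.85; balance $3,437.44
Month 6: opening $3,437.44; interest $113.43 → $3,550.87; payment $1,368.12; balance $2,182.75
Month 7: opening $2,182.75; interest $72.03 → $2,254.78; payment $1,542.39; balance $712.39
Month 8: opening $712.39; interest $23.50 → $735.89; payment $735.89; balance $0.00
Total paid: $7,872.95

$7,872.95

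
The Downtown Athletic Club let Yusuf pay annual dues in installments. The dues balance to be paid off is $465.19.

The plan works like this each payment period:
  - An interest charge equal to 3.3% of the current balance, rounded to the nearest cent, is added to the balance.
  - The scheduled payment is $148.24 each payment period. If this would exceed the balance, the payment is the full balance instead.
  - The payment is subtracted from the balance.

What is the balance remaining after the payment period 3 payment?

$53.23

# | Opening | Interest | Payment | End bal
1 | $465.19 | $15.35 | $148.24 | $332.30
2 | $332.30 | $10.97 | $148.24 | $195.03
3 | $195.03 | $6.44 | $148.24 | $53.23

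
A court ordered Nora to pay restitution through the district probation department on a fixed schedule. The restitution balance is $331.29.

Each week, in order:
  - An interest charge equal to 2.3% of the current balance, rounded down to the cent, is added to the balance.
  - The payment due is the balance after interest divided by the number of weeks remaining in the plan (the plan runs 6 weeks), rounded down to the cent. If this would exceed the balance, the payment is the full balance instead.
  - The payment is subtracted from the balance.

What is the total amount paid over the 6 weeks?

Week 1: opening $331.29; interest $7.61 → $338.90; payment $56.48; balance $282.42
Week 2: opening $282.42; interest $6.49 → $288.91; payment $57.78; balance $231.13
Week 3: opening $231.13; interest $5.31 → $236.44; payment $59.11; balance $177.33
Week 4: opening $177.33; interest $4.07 → $181.40; payment $60.46; balance $120.94
Week 5: opening $120.94; interest $2.78 → $123.72; payment $61.86; balance $61.86
Week 6: opening $61.86; interest $1.42 → $63.28; payment $63.28; balance $0.00
Total paid: $358.97

$358.97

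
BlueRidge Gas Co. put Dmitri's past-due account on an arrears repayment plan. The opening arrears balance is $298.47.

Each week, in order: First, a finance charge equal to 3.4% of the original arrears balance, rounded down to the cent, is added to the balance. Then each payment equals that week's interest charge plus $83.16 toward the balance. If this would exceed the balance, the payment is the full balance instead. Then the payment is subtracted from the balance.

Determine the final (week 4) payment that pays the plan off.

$59.13

Week 1: opening $298.47; interest $10.14 → $308.61; payment $93.30; balance $215.31
Week 2: opening $215.31; interest $10.14 → $225.45; payment $93.30; balance $132.15
Week 3: opening $132.15; interest $10.14 → $142.29; payment $93.30; balance $48.99
Week 4: opening $48.99; interest $10.14 → $59.13; payment $59.13; balance $0.00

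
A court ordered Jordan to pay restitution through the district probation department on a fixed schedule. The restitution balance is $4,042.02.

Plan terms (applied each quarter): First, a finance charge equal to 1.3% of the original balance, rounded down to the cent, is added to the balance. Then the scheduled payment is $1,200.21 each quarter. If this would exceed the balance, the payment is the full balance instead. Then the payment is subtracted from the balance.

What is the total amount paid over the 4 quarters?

$4,252.18

Quarter 1: opening $4,042.02; interest $52.54 → $4,094.56; payment $1,200.21; balance $2,894.35
Quarter 2: opening $2,894.35; interest $52.54 → $2,946.89; payment $1,200.21; balance $1,746.68
Quarter 3: opening $1,746.68; interest $52.54 → $1,799.22; payment $1,200.21; balance $599.01
Quarter 4: opening $599.01; interest $52.54 → $651.55; payment $651.55; balance $0.00
Total paid: $4,252.18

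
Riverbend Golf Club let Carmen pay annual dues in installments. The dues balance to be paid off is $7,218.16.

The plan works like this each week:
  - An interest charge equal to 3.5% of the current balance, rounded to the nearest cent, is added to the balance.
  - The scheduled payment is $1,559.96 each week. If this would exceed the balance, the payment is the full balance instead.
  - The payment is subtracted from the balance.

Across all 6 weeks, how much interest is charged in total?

$796.60

Week 1: $7,218.16 +$252.64 interest = $7,470.80; pay $1,559.96 → $5,910.84
Week 2: $5,910.84 +$206.88 interest = $6,117.72; pay $1,559.96 → $4,557.76
Week 3: $4,557.76 +$159.52 interest = $4,717.28; pay $1,559.96 → $3,157.32
Week 4: $3,157.32 +$110.51 interest = $3,267.83; pay $1,559.96 → $1,707.87
Week 5: $1,707.87 +$59.78 interest = $1,767.65; pay $1,559.96 → $207.69
Week 6: $207.69 +$7.27 interest = $214.96; pay $214.96 → $0.00
Total interest: $252.64 + $206.88 + $159.52 + $110.51 + $59.78 + $7.27 = $796.60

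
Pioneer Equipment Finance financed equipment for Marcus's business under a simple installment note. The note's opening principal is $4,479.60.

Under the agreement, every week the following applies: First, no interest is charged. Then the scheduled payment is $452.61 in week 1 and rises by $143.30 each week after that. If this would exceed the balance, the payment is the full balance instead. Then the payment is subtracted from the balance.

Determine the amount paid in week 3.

Week 1: $4,479.60 − $452.61 → $4,026.99
Week 2: $4,026.99 − $595.91 → $3,431.08
Week 3: $3,431.08 − $739.21 → $2,691.87

$739.21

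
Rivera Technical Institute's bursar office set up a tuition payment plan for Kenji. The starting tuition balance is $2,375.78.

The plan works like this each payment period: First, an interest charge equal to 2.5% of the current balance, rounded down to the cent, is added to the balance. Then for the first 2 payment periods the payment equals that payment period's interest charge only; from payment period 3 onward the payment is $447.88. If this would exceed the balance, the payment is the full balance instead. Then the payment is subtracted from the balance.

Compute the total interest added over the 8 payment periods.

# | Opening | Interest | Payment | End bal
1 | $2,375.78 | $59.39 | $59.39 | $2,375.78
2 | $2,375.78 | $59.39 | $59.39 | $2,375.78
3 | $2,375.78 | $59.39 | $447.88 | $1,987.29
4 | $1,987.29 | $49.68 | $447.88 | $1,589.09
5 | $1,589.09 | $39.72 | $447.88 | $1,180.93
6 | $1,180.93 | $29.52 | $447.88 | $762.57
7 | $762.57 | $19.06 | $447.88 | $333.75
8 | $333.75 | $8.34 | $342.09 | $0.00
Total interest: $59.39 + $59.39 + $59.39 + $49.68 + $39.72 + $29.52 + $19.06 + $8.34 = $324.49

$324.49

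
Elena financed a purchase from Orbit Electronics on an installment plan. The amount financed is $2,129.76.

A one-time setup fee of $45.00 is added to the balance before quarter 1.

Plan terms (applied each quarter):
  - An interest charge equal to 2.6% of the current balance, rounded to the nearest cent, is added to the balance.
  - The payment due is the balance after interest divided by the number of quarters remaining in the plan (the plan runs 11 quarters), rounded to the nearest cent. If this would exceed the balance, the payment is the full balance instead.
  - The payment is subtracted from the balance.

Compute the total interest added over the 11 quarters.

$370.45

Quarter 1: $2,174.76 +$56.54 interest = $2,231.30; pay $202.85 → $2,028.45
Quarter 2: $2,028.45 +$52.74 interest = $2,081.19; pay $208.12 → $1,873.07
Quarter 3: $1,873.07 +$48.70 interest = $1,921.77; pay $213.53 → $1,708.24
Quarter 4: $1,708.24 +$44.41 interest = $1,752.65; pay $219.08 → $1,533.57
Quarter 5: $1,533.57 +$39.87 interest = $1,573.44; pay $224.78 → $1,348.66
Quarter 6: $1,348.66 +$35.07 interest = $1,383.73; pay $230.62 → $1,153.11
Quarter 7: $1,153.11 +$29.98 interest = $1,183.09; pay $236.62 → $946.47
Quarter 8: $946.47 +$24.61 interest = $971.08; pay $242.77 → $728.31
Quarter 9: $728.31 +$18.94 interest = $747.25; pay $249.08 → $498.17
Quarter 10: $498.17 +$12.95 interest = $511.12; pay $255.56 → $255.56
Quarter 11: $255.56 +$6.64 interest = $262.20; pay $262.20 → $0.00
Total interest: $56.54 + $52.74 + $48.70 + $44.41 + $39.87 + $35.07 + $29.98 + $24.61 + $18.94 + $12.95 + $6.64 = $370.45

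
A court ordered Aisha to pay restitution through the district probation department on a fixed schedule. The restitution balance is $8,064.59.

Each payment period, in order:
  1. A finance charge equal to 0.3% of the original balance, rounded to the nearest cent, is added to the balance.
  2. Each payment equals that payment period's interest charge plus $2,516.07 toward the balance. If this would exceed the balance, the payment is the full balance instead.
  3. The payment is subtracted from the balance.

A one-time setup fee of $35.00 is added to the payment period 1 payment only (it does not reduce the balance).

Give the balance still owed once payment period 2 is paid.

Payment period 1: $8,064.59 +$24.19 interest = $8,088.78; pay $2,540.26 (+ $35.00 fee) → $5,548.52
Payment period 2: $5,548.52 +$24.19 interest = $5,572.71; pay $2,540.26 → $3,032.45

$3,032.45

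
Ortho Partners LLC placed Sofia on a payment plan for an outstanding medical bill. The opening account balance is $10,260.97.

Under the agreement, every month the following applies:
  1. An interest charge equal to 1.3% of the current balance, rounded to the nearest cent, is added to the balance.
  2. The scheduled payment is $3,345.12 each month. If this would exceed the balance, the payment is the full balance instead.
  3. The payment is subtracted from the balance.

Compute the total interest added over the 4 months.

$280.87

# | Opening | Interest | Payment | End bal
1 | $10,260.97 | $133.39 | $3,345.12 | $7,049.24
2 | $7,049.24 | $91.64 | $3,345.12 | $3,795.76
3 | $3,795.76 | $49.34 | $3,345.12 | $499.98
4 | $499.98 | $6.50 | $506.48 | $0.00
Total interest: $133.39 + $91.64 + $49.34 + $6.50 = $280.87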